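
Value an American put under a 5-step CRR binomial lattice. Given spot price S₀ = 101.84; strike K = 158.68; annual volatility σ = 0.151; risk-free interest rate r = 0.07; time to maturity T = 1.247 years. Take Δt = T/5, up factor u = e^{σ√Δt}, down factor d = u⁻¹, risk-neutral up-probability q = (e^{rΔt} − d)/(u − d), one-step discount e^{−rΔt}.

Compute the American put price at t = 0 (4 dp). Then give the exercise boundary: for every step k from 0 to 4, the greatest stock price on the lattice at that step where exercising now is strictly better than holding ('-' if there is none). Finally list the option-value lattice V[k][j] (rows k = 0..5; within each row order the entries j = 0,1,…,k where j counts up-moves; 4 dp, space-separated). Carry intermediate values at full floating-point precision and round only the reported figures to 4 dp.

price = 56.8400
boundary = 101.8400 109.8167 118.4181 127.6933 137.6949
tree:
56.8400
64.2373 48.8633
71.0972 56.8400 40.2619
77.4589 64.2373 48.8633 30.9867
83.3585 71.0972 56.8400 40.2619 20.9851
88.8296 77.4589 64.2373 48.8633 30.9867 10.2001

Δt=0.24940, u=1.07833, d=0.92736, q=0.59782, disc=e^(-rΔt)=0.98269
k=5 terminal: V=max(K-S,0) → 88.8296 77.4589 64.2373 48.8633 30.9867 10.2001
k=4: j=0 S=75.3215 intr=83.3585 cont=80.6123 V=83.3585[EX]; j=1 S=87.5828 intr=71.0972 cont=68.3510 V=71.0972[EX]; j=2 S=101.8400 intr=56.8400 cont=54.0938 V=56.8400[EX]; j=3 S=118.4181 intr=40.2619 cont=37.5157 V=40.2619[EX]; j=4 S=137.6949 intr=20.9851 cont=18.2389 V=20.9851[EX]  S*(4)=137.6949
k=3: j=0 S=81.2211 intr=77.4589 cont=74.7127 V=77.4589[EX]; j=1 S=94.4427 intr=64.2373 cont=61.4911 V=64.2373[EX]; j=2 S=109.8167 intr=48.8633 cont=46.1171 V=48.8633[EX]; j=3 S=127.6933 intr=30.9867 cont=28.2405 V=30.9867[EX]  S*(3)=127.6933
k=2: j=0 S=87.5828 intr=71.0972 cont=68.3510 V=71.0972[EX]; j=1 S=101.8400 intr=56.8400 cont=54.0938 V=56.8400[EX]; j=2 S=118.4181 intr=40.2619 cont=37.5157 V=40.2619[EX]  S*(2)=118.4181
k=1: j=0 S=94.4427 intr=64.2373 cont=61.4911 V=64.2373[EX]; j=1 S=109.8167 intr=48.8633 cont=46.1171 V=48.8633[EX]  S*(1)=109.8167
k=0: j=0 S=101.8400 intr=56.8400 cont=54.0938 V=56.8400[EX]  S*(0)=101.8400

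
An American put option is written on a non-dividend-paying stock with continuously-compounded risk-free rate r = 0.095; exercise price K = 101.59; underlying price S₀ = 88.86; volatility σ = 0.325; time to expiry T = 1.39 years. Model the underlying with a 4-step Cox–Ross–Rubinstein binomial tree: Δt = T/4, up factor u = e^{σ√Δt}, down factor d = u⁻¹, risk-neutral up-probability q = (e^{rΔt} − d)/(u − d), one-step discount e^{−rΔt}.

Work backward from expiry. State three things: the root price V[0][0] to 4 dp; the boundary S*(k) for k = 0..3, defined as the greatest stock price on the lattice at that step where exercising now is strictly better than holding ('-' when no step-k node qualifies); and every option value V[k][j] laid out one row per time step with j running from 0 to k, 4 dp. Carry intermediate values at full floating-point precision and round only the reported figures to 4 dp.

price = 16.8827
boundary = - 73.3672 60.5756 73.3672
tree:
16.8827
28.2228 8.2465
41.0144 15.5405 2.5291
51.5757 28.2228 5.6741 0.0000
60.2957 41.0144 12.7300 0.0000 0.0000

params: Δt=0.34750 u=1.21117 d=0.82565 q=0.53931 e^(-rΔt)=0.96753
t_4 payoffs: 60.2957 41.0144 12.7300 0.0000 0.0000
t_3: node(3,0) S=50.0143 payoff=51.5757 vs cont=48.2768 → 51.5757 [stop]  node(3,1) S=73.3672 payoff=28.2228 vs cont=24.9238 → 28.2228 [stop]  node(3,2) S=107.6243 payoff=0.0000 vs cont=5.6741 → 5.6741 [wait]  node(3,3) S=157.8770 payoff=0.0000 vs cont=0.0000 → 0.0000 [wait]  ⇒ S*(3)=73.3672
t_2: node(2,0) S=60.5756 payoff=41.0144 vs cont=37.7154 → 41.0144 [stop]  node(2,1) S=88.8600 payoff=12.7300 vs cont=15.5405 → 15.5405 [wait]  node(2,2) S=130.3511 payoff=0.0000 vs cont=2.5291 → 2.5291 [wait]  ⇒ S*(2)=60.5756
t_1: node(1,0) S=73.3672 payoff=28.2228 vs cont=26.3903 → 28.2228 [stop]  node(1,1) S=107.6243 payoff=0.0000 vs cont=8.2465 → 8.2465 [wait]  ⇒ S*(1)=73.3672
t_0: node(0,0) S=88.8600 payoff=12.7300 vs cont=16.8827 → 16.8827 [wait]  ⇒ S*(0)=-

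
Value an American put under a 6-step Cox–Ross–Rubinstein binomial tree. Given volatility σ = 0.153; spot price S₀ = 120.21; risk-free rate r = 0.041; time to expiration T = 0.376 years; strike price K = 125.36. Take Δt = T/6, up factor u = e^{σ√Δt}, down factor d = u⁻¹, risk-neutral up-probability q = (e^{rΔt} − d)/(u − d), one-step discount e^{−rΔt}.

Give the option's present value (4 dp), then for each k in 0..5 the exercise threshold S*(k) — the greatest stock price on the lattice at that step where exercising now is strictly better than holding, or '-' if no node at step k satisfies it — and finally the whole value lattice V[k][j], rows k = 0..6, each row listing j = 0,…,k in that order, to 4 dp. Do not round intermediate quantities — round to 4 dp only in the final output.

price = 6.8481
boundary = - - 111.3455 107.1615 111.3455 115.6929
tree:
6.8481
9.9926 4.0254
14.0145 6.3882 1.8988
18.1985 9.7205 3.3926 0.5512
22.2253 14.0145 5.8677 1.1609 0.0000
26.1007 18.1985 9.6671 2.4451 0.0000 0.0000
29.8306 22.2253 14.0145 5.1500 0.0000 0.0000 0.0000

Δt=0.06267  u=1.03904  d=0.96242  q=0.52400  discount=0.99743
step 6 (expiry): payoffs max(K−S,0) = 29.8306 22.2253 14.0145 5.1500 0.0000 0.0000 0.0000
step 5: (k=5,j=0): S=99.2593, (K−S)⁺=26.1007, hold=25.7790 ⇒ V=26.1007 exercise | (k=5,j=1): S=107.1615, (K−S)⁺=18.1985, hold=17.8768 ⇒ V=18.1985 exercise | (k=5,j=2): S=115.6929, (K−S)⁺=9.6671, hold=9.3454 ⇒ V=9.6671 exercise | (k=5,j=3): S=124.9035, (K−S)⁺=0.4565, hold=2.4451 ⇒ V=2.4451 continue | (k=5,j=4): S=134.8473, (K−S)⁺=0.0000, hold=0.0000 ⇒ V=0.0000 continue | (k=5,j=5): S=145.5828, (K−S)⁺=0.0000, hold=0.0000 ⇒ V=0.0000 continue  boundary S*=115.6929
step 4: (k=4,j=0): S=103.1347, (K−S)⁺=22.2253, hold=21.9036 ⇒ V=22.2253 exercise | (k=4,j=1): S=111.3455, (K−S)⁺=14.0145, hold=13.6928 ⇒ V=14.0145 exercise | (k=4,j=2): S=120.2100, (K−S)⁺=5.1500, hold=5.8677 ⇒ V=5.8677 continue | (k=4,j=3): S=129.7802, (K−S)⁺=0.0000, hold=1.1609 ⇒ V=1.1609 continue | (k=4,j=4): S=140.1123, (K−S)⁺=0.0000, hold=0.0000 ⇒ V=0.0000 continue  boundary S*=111.3455
step 3: (k=3,j=0): S=107.1615, (K−S)⁺=18.1985, hold=17.8768 ⇒ V=18.1985 exercise | (k=3,j=1): S=115.6929, (K−S)⁺=9.6671, hold=9.7205 ⇒ V=9.7205 continue | (k=3,j=2): S=124.9035, (K−S)⁺=0.4565, hold=3.3926 ⇒ V=3.3926 continue | (k=3,j=3): S=134.8473, (K−S)⁺=0.0000, hold=0.5512 ⇒ V=0.5512 continue  boundary S*=107.1615
step 2: (k=2,j=0): S=111.3455, (K−S)⁺=14.0145, hold=13.7207 ⇒ V=14.0145 exercise | (k=2,j=1): S=120.2100, (K−S)⁺=5.1500, hold=6.3882 ⇒ V=6.3882 continue | (k=2,j=2): S=129.7802, (K−S)⁺=0.0000, hold=1.8988 ⇒ V=1.8988 continue  boundary S*=111.3455
step 1: (k=1,j=0): S=115.6929, (K−S)⁺=9.6671, hold=9.9926 ⇒ V=9.9926 continue | (k=1,j=1): S=124.9035, (K−S)⁺=0.4565, hold=4.0254 ⇒ V=4.0254 continue  boundary S*=-
step 0: (k=0,j=0): S=120.2100, (K−S)⁺=5.1500, hold=6.8481 ⇒ V=6.8481 continue  boundary S*=-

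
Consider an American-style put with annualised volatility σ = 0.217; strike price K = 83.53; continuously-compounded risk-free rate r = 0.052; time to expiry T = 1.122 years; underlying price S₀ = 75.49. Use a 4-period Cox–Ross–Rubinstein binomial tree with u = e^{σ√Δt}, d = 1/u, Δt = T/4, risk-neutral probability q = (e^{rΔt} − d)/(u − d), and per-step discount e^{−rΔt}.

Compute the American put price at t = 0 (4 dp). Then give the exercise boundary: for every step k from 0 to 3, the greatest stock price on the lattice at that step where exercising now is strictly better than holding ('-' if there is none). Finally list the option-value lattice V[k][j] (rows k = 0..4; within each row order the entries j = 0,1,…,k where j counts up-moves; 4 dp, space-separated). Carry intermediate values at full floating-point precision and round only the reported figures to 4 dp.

price = 10.1752
boundary = - 67.2941 59.9880 67.2941
tree:
10.1752
16.2359 5.1886
23.5420 9.3817 1.6879
30.0549 16.2359 3.6838 0.0000
35.8607 23.5420 8.0400 0.0000 0.0000

Δt=0.28050, u=1.12179, d=0.89143, q=0.53508, disc=e^(-rΔt)=0.98552
k=4 terminal: V=max(K-S,0) → 35.8607 23.5420 8.0400 0.0000 0.0000
k=3: j=0 S=53.4751 intr=30.0549 cont=28.8454 V=30.0549[EX]; j=1 S=67.2941 intr=16.2359 cont=15.0264 V=16.2359[EX]; j=2 S=84.6841 intr=0.0000 cont=3.6838 V=3.6838[hold]; j=3 S=106.5681 intr=0.0000 cont=0.0000 V=0.0000[hold]  S*(3)=67.2941
k=2: j=0 S=59.9880 intr=23.5420 cont=22.3325 V=23.5420[EX]; j=1 S=75.4900 intr=8.0400 cont=9.3817 V=9.3817[hold]; j=2 S=94.9981 intr=0.0000 cont=1.6879 V=1.6879[hold]  S*(2)=59.9880
k=1: j=0 S=67.2941 intr=16.2359 cont=15.7339 V=16.2359[EX]; j=1 S=84.6841 intr=0.0000 cont=5.1886 V=5.1886[hold]  S*(1)=67.2941
k=0: j=0 S=75.4900 intr=8.0400 cont=10.1752 V=10.1752[hold]  S*(0)=-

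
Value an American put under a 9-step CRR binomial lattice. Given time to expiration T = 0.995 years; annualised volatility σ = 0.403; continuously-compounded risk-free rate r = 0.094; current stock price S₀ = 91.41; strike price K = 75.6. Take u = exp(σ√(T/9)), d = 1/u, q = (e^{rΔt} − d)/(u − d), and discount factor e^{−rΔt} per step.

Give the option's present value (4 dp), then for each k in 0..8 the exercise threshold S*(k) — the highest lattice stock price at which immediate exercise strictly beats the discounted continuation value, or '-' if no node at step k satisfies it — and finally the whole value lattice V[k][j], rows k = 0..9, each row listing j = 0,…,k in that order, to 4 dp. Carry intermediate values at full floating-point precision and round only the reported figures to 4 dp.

Δt=0.11056, u=1.14339, d=0.87459, q=0.50541, disc=e^(-rΔt)=0.98966
k=9 terminal: V=max(K-S,0) → 48.2318 39.8205 28.8240 14.4479 0.0000 0.0000 0.0000 0.0000 0.0000 0.0000
k=8: j=0 S=31.2925 intr=44.3075 cont=43.5259 V=44.3075[EX]; j=1 S=40.9099 intr=34.6901 cont=33.9085 V=34.6901[EX]; j=2 S=53.4831 intr=22.1169 cont=21.3353 V=22.1169[EX]; j=3 S=69.9206 intr=5.6794 cont=7.0719 V=7.0719[hold]; j=4 S=91.4100 intr=0.0000 cont=0.0000 V=0.0000[hold]; j=5 S=119.5039 intr=0.0000 cont=0.0000 V=0.0000[hold]; j=6 S=156.2322 intr=0.0000 cont=0.0000 V=0.0000[hold]; j=7 S=204.2485 intr=0.0000 cont=0.0000 V=0.0000[hold]; j=8 S=267.0221 intr=0.0000 cont=0.0000 V=0.0000[hold]  S*(8)=53.4831
k=7: j=0 S=35.7795 intr=39.8205 cont=39.0389 V=39.8205[EX]; j=1 S=46.7760 intr=28.8240 cont=28.0425 V=28.8240[EX]; j=2 S=61.1521 intr=14.4479 cont=14.3629 V=14.4479[EX]; j=3 S=79.9465 intr=0.0000 cont=3.4615 V=3.4615[hold]; j=4 S=104.5172 intr=0.0000 cont=0.0000 V=0.0000[hold]; j=5 S=136.6395 intr=0.0000 cont=0.0000 V=0.0000[hold]; j=6 S=178.6342 intr=0.0000 cont=0.0000 V=0.0000[hold]; j=7 S=233.5356 intr=0.0000 cont=0.0000 V=0.0000[hold]  S*(7)=61.1521
k=6: j=0 S=40.9099 intr=34.6901 cont=33.9085 V=34.6901[EX]; j=1 S=53.4831 intr=22.1169 cont=21.3353 V=22.1169[EX]; j=2 S=69.9206 intr=5.6794 cont=8.8033 V=8.8033[hold]; j=3 S=91.4100 intr=0.0000 cont=1.6943 V=1.6943[hold]; j=4 S=119.5039 intr=0.0000 cont=0.0000 V=0.0000[hold]; j=5 S=156.2322 intr=0.0000 cont=0.0000 V=0.0000[hold]; j=6 S=204.2485 intr=0.0000 cont=0.0000 V=0.0000[hold]  S*(6)=53.4831
k=5: j=0 S=46.7760 intr=28.8240 cont=28.0425 V=28.8240[EX]; j=1 S=61.1521 intr=14.4479 cont=15.2289 V=15.2289[hold]; j=2 S=79.9465 intr=0.0000 cont=5.1564 V=5.1564[hold]; j=3 S=104.5172 intr=0.0000 cont=0.8293 V=0.8293[hold]; j=4 S=136.6395 intr=0.0000 cont=0.0000 V=0.0000[hold]; j=5 S=178.6342 intr=0.0000 cont=0.0000 V=0.0000[hold]  S*(5)=46.7760
k=4: j=0 S=53.4831 intr=22.1169 cont=21.7259 V=22.1169[EX]; j=1 S=69.9206 intr=5.6794 cont=10.0333 V=10.0333[hold]; j=2 S=91.4100 intr=0.0000 cont=2.9387 V=2.9387[hold]; j=3 S=119.5039 intr=0.0000 cont=0.4059 V=0.4059[hold]; j=4 S=156.2322 intr=0.0000 cont=0.0000 V=0.0000[hold]  S*(4)=53.4831
k=3: j=0 S=61.1521 intr=14.4479 cont=15.8441 V=15.8441[hold]; j=1 S=79.9465 intr=0.0000 cont=6.3810 V=6.3810[hold]; j=2 S=104.5172 intr=0.0000 cont=1.6415 V=1.6415[hold]; j=3 S=136.6395 intr=0.0000 cont=0.1987 V=0.1987[hold]  S*(3)=-
k=2: j=0 S=69.9206 intr=5.6794 cont=10.9470 V=10.9470[hold]; j=1 S=91.4100 intr=0.0000 cont=3.9443 V=3.9443[hold]; j=2 S=119.5039 intr=0.0000 cont=0.9028 V=0.9028[hold]  S*(2)=-
k=1: j=0 S=79.9465 intr=0.0000 cont=7.3312 V=7.3312[hold]; j=1 S=104.5172 intr=0.0000 cont=2.3822 V=2.3822[hold]  S*(1)=-
k=0: j=0 S=91.4100 intr=0.0000 cont=4.7800 V=4.7800[hold]  S*(0)=-

price = 4.7800
boundary = - - - - 53.4831 46.7760 53.4831 61.1521 53.4831
tree:
4.7800
7.3312 2.3822
10.9470 3.9443 0.9028
15.8441 6.3810 1.6415 0.1987
22.1169 10.0333 2.9387 0.4059 0.0000
28.8240 15.2289 5.1564 0.8293 0.0000 0.0000
34.6901 22.1169 8.8033 1.6943 0.0000 0.0000 0.0000
39.8205 28.8240 14.4479 3.4615 0.0000 0.0000 0.0000 0.0000
44.3075 34.6901 22.1169 7.0719 0.0000 0.0000 0.0000 0.0000 0.0000
48.2318 39.8205 28.8240 14.4479 0.0000 0.0000 0.0000 0.0000 0.0000 0.0000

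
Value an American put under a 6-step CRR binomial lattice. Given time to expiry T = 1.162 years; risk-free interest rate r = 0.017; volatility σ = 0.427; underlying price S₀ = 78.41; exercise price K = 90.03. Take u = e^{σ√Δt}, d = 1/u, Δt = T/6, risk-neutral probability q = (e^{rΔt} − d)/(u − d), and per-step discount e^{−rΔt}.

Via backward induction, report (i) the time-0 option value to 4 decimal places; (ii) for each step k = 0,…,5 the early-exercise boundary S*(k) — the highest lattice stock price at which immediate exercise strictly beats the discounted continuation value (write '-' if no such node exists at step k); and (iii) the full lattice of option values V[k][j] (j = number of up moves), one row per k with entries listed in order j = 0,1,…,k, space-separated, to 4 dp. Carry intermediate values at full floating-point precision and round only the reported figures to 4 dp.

Δt=0.19367, u=1.20673, d=0.82869, q=0.46188, disc=e^(-rΔt)=0.99671
k=6 terminal: V=max(K-S,0) → 64.6369 53.0528 36.1841 11.6200 0.0000 0.0000 0.0000
k=5: j=0 S=30.6426 intr=59.3874 cont=59.0915 V=59.3874[EX]; j=1 S=44.6214 intr=45.4086 cont=45.1126 V=45.4086[EX]; j=2 S=64.9774 intr=25.0526 cont=24.7567 V=25.0526[EX]; j=3 S=94.6195 intr=0.0000 cont=6.2324 V=6.2324[hold]; j=4 S=137.7842 intr=0.0000 cont=0.0000 V=0.0000[hold]; j=5 S=200.6402 intr=0.0000 cont=0.0000 V=0.0000[hold]  S*(5)=64.9774
k=4: j=0 S=36.9772 intr=53.0528 cont=52.7569 V=53.0528[EX]; j=1 S=53.8459 intr=36.1841 cont=35.8882 V=36.1841[EX]; j=2 S=78.4100 intr=11.6200 cont=16.3061 V=16.3061[hold]; j=3 S=114.1800 intr=0.0000 cont=3.3427 V=3.3427[hold]; j=4 S=166.2680 intr=0.0000 cont=0.0000 V=0.0000[hold]  S*(4)=53.8459
k=3: j=0 S=44.6214 intr=45.4086 cont=45.1126 V=45.4086[EX]; j=1 S=64.9774 intr=25.0526 cont=26.9140 V=26.9140[hold]; j=2 S=94.6195 intr=0.0000 cont=10.2846 V=10.2846[hold]; j=3 S=137.7842 intr=0.0000 cont=1.7929 V=1.7929[hold]  S*(3)=44.6214
k=2: j=0 S=53.8459 intr=36.1841 cont=36.7451 V=36.7451[hold]; j=1 S=78.4100 intr=11.6200 cont=19.1700 V=19.1700[hold]; j=2 S=114.1800 intr=0.0000 cont=6.3415 V=6.3415[hold]  S*(2)=-
k=1: j=0 S=64.9774 intr=25.0526 cont=28.5333 V=28.5333[hold]; j=1 S=94.6195 intr=0.0000 cont=13.2012 V=13.2012[hold]  S*(1)=-
k=0: j=0 S=78.4100 intr=11.6200 cont=21.3812 V=21.3812[hold]  S*(0)=-

price = 21.3812
boundary = - - - 44.6214 53.8459 64.9774
tree:
21.3812
28.5333 13.2012
36.7451 19.1700 6.3415
45.4086 26.9140 10.2846 1.7929
53.0528 36.1841 16.3061 3.3427 0.0000
59.3874 45.4086 25.0526 6.2324 0.0000 0.0000
64.6369 53.0528 36.1841 11.6200 0.0000 0.0000 0.0000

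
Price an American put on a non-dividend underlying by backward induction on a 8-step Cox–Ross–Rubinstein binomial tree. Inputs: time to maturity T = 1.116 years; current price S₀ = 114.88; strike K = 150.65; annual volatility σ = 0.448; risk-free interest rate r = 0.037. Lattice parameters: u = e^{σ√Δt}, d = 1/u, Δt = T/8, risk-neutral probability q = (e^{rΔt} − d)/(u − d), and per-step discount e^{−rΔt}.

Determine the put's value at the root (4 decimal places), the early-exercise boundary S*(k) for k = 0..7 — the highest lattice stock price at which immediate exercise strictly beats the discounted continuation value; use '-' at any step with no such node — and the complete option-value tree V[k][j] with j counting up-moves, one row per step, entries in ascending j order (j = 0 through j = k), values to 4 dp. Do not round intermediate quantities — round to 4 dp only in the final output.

price = 43.3863
boundary = - - 82.2065 69.5404 82.2065 97.1797 82.2065 97.1797
tree:
43.3863
55.3757 30.5374
68.4435 41.4594 18.7341
81.1096 54.3407 27.5981 9.0888
91.8241 68.4435 39.2630 14.9372 2.6892
100.8878 81.1096 53.4703 23.9044 5.1357 0.0000
108.5550 91.8241 68.4435 36.8249 9.8078 0.0000 0.0000
115.0409 100.8878 81.1096 53.4703 18.7304 0.0000 0.0000 0.0000
120.5274 108.5550 91.8241 68.4435 35.7700 0.0000 0.0000 0.0000 0.0000

Δt=0.13950, u=1.18214, d=0.84592, q=0.47366, disc=e^(-rΔt)=0.99485
k=8 terminal: V=max(K-S,0) → 120.5274 108.5550 91.8241 68.4435 35.7700 0.0000 0.0000 0.0000 0.0000
k=7: j=0 S=35.6091 intr=115.0409 cont=114.2653 V=115.0409[EX]; j=1 S=49.7622 intr=100.8878 cont=100.1123 V=100.8878[EX]; j=2 S=69.5404 intr=81.1096 cont=80.3340 V=81.1096[EX]; j=3 S=97.1797 intr=53.4703 cont=52.6948 V=53.4703[EX]; j=4 S=135.8043 intr=14.8457 cont=18.7304 V=18.7304[hold]; j=5 S=189.7805 intr=0.0000 cont=0.0000 V=0.0000[hold]; j=6 S=265.2098 intr=0.0000 cont=0.0000 V=0.0000[hold]; j=7 S=370.6190 intr=0.0000 cont=0.0000 V=0.0000[hold]  S*(7)=97.1797
k=6: j=0 S=42.0950 intr=108.5550 cont=107.7795 V=108.5550[EX]; j=1 S=58.8259 intr=91.8241 cont=91.0486 V=91.8241[EX]; j=2 S=82.2065 intr=68.4435 cont=67.6679 V=68.4435[EX]; j=3 S=114.8800 intr=35.7700 cont=36.8249 V=36.8249[hold]; j=4 S=160.5397 intr=0.0000 cont=9.8078 V=9.8078[hold]; j=5 S=224.3472 intr=0.0000 cont=0.0000 V=0.0000[hold]; j=6 S=313.5153 intr=0.0000 cont=0.0000 V=0.0000[hold]  S*(6)=82.2065
k=5: j=0 S=49.7622 intr=100.8878 cont=100.1123 V=100.8878[EX]; j=1 S=69.5404 intr=81.1096 cont=80.3340 V=81.1096[EX]; j=2 S=97.1797 intr=53.4703 cont=53.1919 V=53.4703[EX]; j=3 S=135.8043 intr=14.8457 cont=23.9044 V=23.9044[hold]; j=4 S=189.7805 intr=0.0000 cont=5.1357 V=5.1357[hold]; j=5 S=265.2098 intr=0.0000 cont=0.0000 V=0.0000[hold]  S*(5)=97.1797
k=4: j=0 S=58.8259 intr=91.8241 cont=91.0486 V=91.8241[EX]; j=1 S=82.2065 intr=68.4435 cont=67.6679 V=68.4435[EX]; j=2 S=114.8800 intr=35.7700 cont=39.2630 V=39.2630[hold]; j=3 S=160.5397 intr=0.0000 cont=14.9372 V=14.9372[hold]; j=4 S=224.3472 intr=0.0000 cont=2.6892 V=2.6892[hold]  S*(4)=82.2065
k=3: j=0 S=69.5404 intr=81.1096 cont=80.3340 V=81.1096[EX]; j=1 S=97.1797 intr=53.4703 cont=54.3407 V=54.3407[hold]; j=2 S=135.8043 intr=14.8457 cont=27.5981 V=27.5981[hold]; j=3 S=189.7805 intr=0.0000 cont=9.0888 V=9.0888[hold]  S*(3)=69.5404
k=2: j=0 S=82.2065 intr=68.4435 cont=68.0780 V=68.4435[EX]; j=1 S=114.8800 intr=35.7700 cont=41.4594 V=41.4594[hold]; j=2 S=160.5397 intr=0.0000 cont=18.7341 V=18.7341[hold]  S*(2)=82.2065
k=1: j=0 S=97.1797 intr=53.4703 cont=55.3757 V=55.3757[hold]; j=1 S=135.8043 intr=14.8457 cont=30.5374 V=30.5374[hold]  S*(1)=-
k=0: j=0 S=114.8800 intr=35.7700 cont=43.3863 V=43.3863[hold]  S*(0)=-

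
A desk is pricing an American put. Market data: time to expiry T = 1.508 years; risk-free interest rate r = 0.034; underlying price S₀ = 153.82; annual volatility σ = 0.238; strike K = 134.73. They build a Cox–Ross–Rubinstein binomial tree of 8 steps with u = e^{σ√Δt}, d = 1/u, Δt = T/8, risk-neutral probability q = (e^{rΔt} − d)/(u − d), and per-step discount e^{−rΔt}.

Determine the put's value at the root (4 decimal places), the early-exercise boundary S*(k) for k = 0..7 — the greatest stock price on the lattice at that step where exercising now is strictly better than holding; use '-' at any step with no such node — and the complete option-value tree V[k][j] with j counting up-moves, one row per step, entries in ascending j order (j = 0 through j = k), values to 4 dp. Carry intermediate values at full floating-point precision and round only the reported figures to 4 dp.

Δt=0.18850, u=1.10886, d=0.90183, q=0.50525, disc=e^(-rΔt)=0.99361
k=8 terminal: V=max(K-S,0) → 67.4319 51.9825 32.9863 9.6292 0.0000 0.0000 0.0000 0.0000 0.0000
k=7: j=0 S=74.6240 intr=60.1060 cont=59.2452 V=60.1060[EX]; j=1 S=91.7553 intr=42.9747 cont=42.1139 V=42.9747[EX]; j=2 S=112.8194 intr=21.9106 cont=21.0498 V=21.9106[EX]; j=3 S=138.7192 intr=0.0000 cont=4.7336 V=4.7336[hold]; j=4 S=170.5647 intr=0.0000 cont=0.0000 V=0.0000[hold]; j=5 S=209.7209 intr=0.0000 cont=0.0000 V=0.0000[hold]; j=6 S=257.8661 intr=0.0000 cont=0.0000 V=0.0000[hold]; j=7 S=317.0639 intr=0.0000 cont=0.0000 V=0.0000[hold]  S*(7)=112.8194
k=6: j=0 S=82.7475 intr=51.9825 cont=51.1217 V=51.9825[EX]; j=1 S=101.7437 intr=32.9863 cont=32.1255 V=32.9863[EX]; j=2 S=125.1008 intr=9.6292 cont=13.1474 V=13.1474[hold]; j=3 S=153.8200 intr=0.0000 cont=2.3270 V=2.3270[hold]; j=4 S=189.1322 intr=0.0000 cont=0.0000 V=0.0000[hold]; j=5 S=232.5509 intr=0.0000 cont=0.0000 V=0.0000[hold]; j=6 S=285.9371 intr=0.0000 cont=0.0000 V=0.0000[hold]  S*(6)=101.7437
k=5: j=0 S=91.7553 intr=42.9747 cont=42.1139 V=42.9747[EX]; j=1 S=112.8194 intr=21.9106 cont=22.8161 V=22.8161[hold]; j=2 S=138.7192 intr=0.0000 cont=7.6314 V=7.6314[hold]; j=3 S=170.5647 intr=0.0000 cont=1.1439 V=1.1439[hold]; j=4 S=209.7209 intr=0.0000 cont=0.0000 V=0.0000[hold]; j=5 S=257.8661 intr=0.0000 cont=0.0000 V=0.0000[hold]  S*(5)=91.7553
k=4: j=0 S=101.7437 intr=32.9863 cont=32.5801 V=32.9863[EX]; j=1 S=125.1008 intr=9.6292 cont=15.0473 V=15.0473[hold]; j=2 S=153.8200 intr=0.0000 cont=4.3258 V=4.3258[hold]; j=3 S=189.1322 intr=0.0000 cont=0.5624 V=0.5624[hold]; j=4 S=232.5509 intr=0.0000 cont=0.0000 V=0.0000[hold]  S*(4)=101.7437
k=3: j=0 S=112.8194 intr=21.9106 cont=23.7699 V=23.7699[hold]; j=1 S=138.7192 intr=0.0000 cont=9.5688 V=9.5688[hold]; j=2 S=170.5647 intr=0.0000 cont=2.4089 V=2.4089[hold]; j=3 S=209.7209 intr=0.0000 cont=0.2765 V=0.2765[hold]  S*(3)=-
k=2: j=0 S=125.1008 intr=9.6292 cont=16.4888 V=16.4888[hold]; j=1 S=153.8200 intr=0.0000 cont=5.9133 V=5.9133[hold]; j=2 S=189.1322 intr=0.0000 cont=1.3230 V=1.3230[hold]  S*(2)=-
k=1: j=0 S=138.7192 intr=0.0000 cont=11.0743 V=11.0743[hold]; j=1 S=170.5647 intr=0.0000 cont=3.5711 V=3.5711[hold]  S*(1)=-
k=0: j=0 S=153.8200 intr=0.0000 cont=7.2368 V=7.2368[hold]  S*(0)=-

price = 7.2368
boundary = - - - - 101.7437 91.7553 101.7437 112.8194
tree:
7.2368
11.0743 3.5711
16.4888 5.9133 1.3230
23.7699 9.5688 2.4089 0.2765
32.9863 15.0473 4.3258 0.5624 0.0000
42.9747 22.8161 7.6314 1.1439 0.0000 0.0000
51.9825 32.9863 13.1474 2.3270 0.0000 0.0000 0.0000
60.1060 42.9747 21.9106 4.7336 0.0000 0.0000 0.0000 0.0000
67.4319 51.9825 32.9863 9.6292 0.0000 0.0000 0.0000 0.0000 0.0000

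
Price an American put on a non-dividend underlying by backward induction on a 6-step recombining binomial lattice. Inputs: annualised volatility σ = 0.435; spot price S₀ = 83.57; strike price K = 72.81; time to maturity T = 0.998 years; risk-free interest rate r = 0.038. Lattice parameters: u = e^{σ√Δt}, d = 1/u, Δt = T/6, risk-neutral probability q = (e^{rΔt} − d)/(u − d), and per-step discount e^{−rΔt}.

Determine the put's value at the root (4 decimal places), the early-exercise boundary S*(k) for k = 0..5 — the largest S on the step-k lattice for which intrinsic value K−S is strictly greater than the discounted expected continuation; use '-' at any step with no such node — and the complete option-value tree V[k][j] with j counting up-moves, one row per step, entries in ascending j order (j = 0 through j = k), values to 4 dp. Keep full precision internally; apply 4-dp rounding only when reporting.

price = 8.0758
boundary = - - - - 41.1014 49.0801
tree:
8.0758
12.0374 3.7796
17.3718 6.2680 1.0638
24.0748 10.1524 2.0334 0.0000
31.7086 15.9103 3.8869 0.0000 0.0000
38.3902 23.7299 7.4299 0.0000 0.0000 0.0000
43.9856 31.7086 14.2024 0.0000 0.0000 0.0000 0.0000

Δt=0.16633  u=1.19412  d=0.83744  q=0.47354  discount=0.99370
step 6 (expiry): payoffs max(K−S,0) = 43.9856 31.7086 14.2024 0.0000 0.0000 0.0000 0.0000
step 5: (k=5,j=0): S=34.4198, (K−S)⁺=38.3902, hold=37.9314 ⇒ V=38.3902 exercise | (k=5,j=1): S=49.0801, (K−S)⁺=23.7299, hold=23.2711 ⇒ V=23.7299 exercise | (k=5,j=2): S=69.9845, (K−S)⁺=2.8255, hold=7.4299 ⇒ V=7.4299 continue | (k=5,j=3): S=99.7927, (K−S)⁺=0.0000, hold=0.0000 ⇒ V=0.0000 continue | (k=5,j=4): S=142.2969, (K−S)⁺=0.0000, hold=0.0000 ⇒ V=0.0000 continue | (k=5,j=5): S=202.9047, (K−S)⁺=0.0000, hold=0.0000 ⇒ V=0.0000 continue  boundary S*=49.0801
step 4: (k=4,j=0): S=41.1014, (K−S)⁺=31.7086, hold=31.2498 ⇒ V=31.7086 exercise | (k=4,j=1): S=58.6076, (K−S)⁺=14.2024, hold=15.9103 ⇒ V=15.9103 continue | (k=4,j=2): S=83.5700, (K−S)⁺=0.0000, hold=3.8869 ⇒ V=3.8869 continue | (k=4,j=3): S=119.1645, (K−S)⁺=0.0000, hold=0.0000 ⇒ V=0.0000 continue | (k=4,j=4): S=169.9197, (K−S)⁺=0.0000, hold=0.0000 ⇒ V=0.0000 continue  boundary S*=41.1014
step 3: (k=3,j=0): S=49.0801, (K−S)⁺=23.7299, hold=24.0748 ⇒ V=24.0748 continue | (k=3,j=1): S=69.9845, (K−S)⁺=2.8255, hold=10.1524 ⇒ V=10.1524 continue | (k=3,j=2): S=99.7927, (K−S)⁺=0.0000, hold=2.0334 ⇒ V=2.0334 continue | (k=3,j=3): S=142.2969, (K−S)⁺=0.0000, hold=0.0000 ⇒ V=0.0000 continue  boundary S*=-
step 2: (k=2,j=0): S=58.6076, (K−S)⁺=14.2024, hold=17.3718 ⇒ V=17.3718 continue | (k=2,j=1): S=83.5700, (K−S)⁺=0.0000, hold=6.2680 ⇒ V=6.2680 continue | (k=2,j=2): S=119.1645, (K−S)⁺=0.0000, hold=1.0638 ⇒ V=1.0638 continue  boundary S*=-
step 1: (k=1,j=0): S=69.9845, (K−S)⁺=2.8255, hold=12.0374 ⇒ V=12.0374 continue | (k=1,j=1): S=99.7927, (K−S)⁺=0.0000, hold=3.7796 ⇒ V=3.7796 continue  boundary S*=-
step 0: (k=0,j=0): S=83.5700, (K−S)⁺=0.0000, hold=8.0758 ⇒ V=8.0758 continue  boundary S*=-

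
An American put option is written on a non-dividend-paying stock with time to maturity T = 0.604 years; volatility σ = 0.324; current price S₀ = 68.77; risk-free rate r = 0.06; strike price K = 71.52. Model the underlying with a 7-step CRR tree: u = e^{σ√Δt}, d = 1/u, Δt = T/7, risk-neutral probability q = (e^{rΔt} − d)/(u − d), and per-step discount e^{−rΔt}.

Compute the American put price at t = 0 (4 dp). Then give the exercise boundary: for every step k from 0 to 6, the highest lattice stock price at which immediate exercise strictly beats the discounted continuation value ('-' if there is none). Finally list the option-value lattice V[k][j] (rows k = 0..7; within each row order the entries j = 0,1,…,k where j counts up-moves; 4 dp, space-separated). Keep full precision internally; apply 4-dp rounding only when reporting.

price = 7.4387
boundary = - - - 51.6892 56.8503 51.6892 56.8503
tree:
7.4387
10.7091 4.2898
14.8750 6.7107 1.9464
19.8308 10.1405 3.3972 0.5355
24.5234 14.6697 5.7780 1.0841 0.0000
28.7900 19.8308 9.4716 2.1945 0.0000 0.0000
32.6692 24.5234 14.6697 4.4425 0.0000 0.0000 0.0000
36.1963 28.7900 19.8308 8.9933 0.0000 0.0000 0.0000 0.0000

Δt=0.08629, u=1.09985, d=0.90922, q=0.50345, disc=e^(-rΔt)=0.99484
k=7 terminal: V=max(K-S,0) → 36.1963 28.7900 19.8308 8.9933 0.0000 0.0000 0.0000 0.0000
k=6: j=0 S=38.8508 intr=32.6692 cont=32.2999 V=32.6692[EX]; j=1 S=46.9966 intr=24.5234 cont=24.1541 V=24.5234[EX]; j=2 S=56.8503 intr=14.6697 cont=14.3004 V=14.6697[EX]; j=3 S=68.7700 intr=2.7500 cont=4.4425 V=4.4425[hold]; j=4 S=83.1889 intr=0.0000 cont=0.0000 V=0.0000[hold]; j=5 S=100.6310 intr=0.0000 cont=0.0000 V=0.0000[hold]; j=6 S=121.7301 intr=0.0000 cont=0.0000 V=0.0000[hold]  S*(6)=56.8503
k=5: j=0 S=42.7300 intr=28.7900 cont=28.4207 V=28.7900[EX]; j=1 S=51.6892 intr=19.8308 cont=19.4615 V=19.8308[EX]; j=2 S=62.5267 intr=8.9933 cont=9.4716 V=9.4716[hold]; j=3 S=75.6366 intr=0.0000 cont=2.1945 V=2.1945[hold]; j=4 S=91.4953 intr=0.0000 cont=0.0000 V=0.0000[hold]; j=5 S=110.6789 intr=0.0000 cont=0.0000 V=0.0000[hold]  S*(5)=51.6892
k=4: j=0 S=46.9966 intr=24.5234 cont=24.1541 V=24.5234[EX]; j=1 S=56.8503 intr=14.6697 cont=14.5400 V=14.6697[EX]; j=2 S=68.7700 intr=2.7500 cont=5.7780 V=5.7780[hold]; j=3 S=83.1889 intr=0.0000 cont=1.0841 V=1.0841[hold]; j=4 S=100.6310 intr=0.0000 cont=0.0000 V=0.0000[hold]  S*(4)=56.8503
k=3: j=0 S=51.6892 intr=19.8308 cont=19.4615 V=19.8308[EX]; j=1 S=62.5267 intr=8.9933 cont=10.1405 V=10.1405[hold]; j=2 S=75.6366 intr=0.0000 cont=3.3972 V=3.3972[hold]; j=3 S=91.4953 intr=0.0000 cont=0.5355 V=0.5355[hold]  S*(3)=51.6892
k=2: j=0 S=56.8503 intr=14.6697 cont=14.8750 V=14.8750[hold]; j=1 S=68.7700 intr=2.7500 cont=6.7107 V=6.7107[hold]; j=2 S=83.1889 intr=0.0000 cont=1.9464 V=1.9464[hold]  S*(2)=-
k=1: j=0 S=62.5267 intr=8.9933 cont=10.7091 V=10.7091[hold]; j=1 S=75.6366 intr=0.0000 cont=4.2898 V=4.2898[hold]  S*(1)=-
k=0: j=0 S=68.7700 intr=2.7500 cont=7.4387 V=7.4387[hold]  S*(0)=-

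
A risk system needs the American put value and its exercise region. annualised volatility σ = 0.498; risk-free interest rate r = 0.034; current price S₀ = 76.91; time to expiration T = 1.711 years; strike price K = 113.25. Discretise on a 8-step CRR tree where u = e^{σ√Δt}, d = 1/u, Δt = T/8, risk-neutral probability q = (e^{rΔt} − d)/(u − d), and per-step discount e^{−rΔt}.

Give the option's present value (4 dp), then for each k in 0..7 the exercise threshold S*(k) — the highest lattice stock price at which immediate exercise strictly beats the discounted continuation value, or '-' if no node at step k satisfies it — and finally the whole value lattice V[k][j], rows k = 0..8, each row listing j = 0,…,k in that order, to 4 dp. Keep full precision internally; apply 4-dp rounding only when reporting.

Δt=0.21388  u=1.25899  d=0.79429  q=0.45838  discount=0.99275
step 8 (expiry): payoffs max(K−S,0) = 101.0654 93.9368 82.6377 64.7279 36.3400 0.0000 0.0000 0.0000 0.0000
step 7: (k=7,j=0): S=15.3402, (K−S)⁺=97.9098, hold=97.0892 ⇒ V=97.9098 exercise | (k=7,j=1): S=24.3150, (K−S)⁺=88.9350, hold=88.1144 ⇒ V=88.9350 exercise | (k=7,j=2): S=38.5406, (K−S)⁺=74.7094, hold=73.8889 ⇒ V=74.7094 exercise | (k=7,j=3): S=61.0888, (K−S)⁺=52.1612, hold=51.3407 ⇒ V=52.1612 exercise | (k=7,j=4): S=96.8288, (K−S)⁺=16.4212, hold=19.5398 ⇒ V=19.5398 continue | (k=7,j=5): S=153.4785, (K−S)⁺=0.0000, hold=0.0000 ⇒ V=0.0000 continue | (k=7,j=6): S=243.2712, (K−S)⁺=0.0000, hold=0.0000 ⇒ V=0.0000 continue | (k=7,j=7): S=385.5971, (K−S)⁺=0.0000, hold=0.0000 ⇒ V=0.0000 continue  boundary S*=61.0888
step 6: (k=6,j=0): S=19.3132, (K−S)⁺=93.9368, hold=93.1163 ⇒ V=93.9368 exercise | (k=6,j=1): S=30.6123, (K−S)⁺=82.6377, hold=81.8171 ⇒ V=82.6377 exercise | (k=6,j=2): S=48.5221, (K−S)⁺=64.7279, hold=63.9074 ⇒ V=64.7279 exercise | (k=6,j=3): S=76.9100, (K−S)⁺=36.3400, hold=36.9386 ⇒ V=36.9386 continue | (k=6,j=4): S=121.9062, (K−S)⁺=0.0000, hold=10.5064 ⇒ V=10.5064 continue | (k=6,j=5): S=193.2276, (K−S)⁺=0.0000, hold=0.0000 ⇒ V=0.0000 continue | (k=6,j=6): S=306.2755, (K−S)⁺=0.0000, hold=0.0000 ⇒ V=0.0000 continue  boundary S*=48.5221
step 5: (k=5,j=0): S=24.3150, (K−S)⁺=88.9350, hold=88.1144 ⇒ V=88.9350 exercise | (k=5,j=1): S=38.5406, (K−S)⁺=74.7094, hold=73.8889 ⇒ V=74.7094 exercise | (k=5,j=2): S=61.0888, (K−S)⁺=52.1612, hold=51.6131 ⇒ V=52.1612 exercise | (k=5,j=3): S=96.8288, (K−S)⁺=16.4212, hold=24.6427 ⇒ V=24.6427 continue | (k=5,j=4): S=153.4785, (K−S)⁺=0.0000, hold=5.6493 ⇒ V=5.6493 continue | (k=5,j=5): S=243.2712, (K−S)⁺=0.0000, hold=0.0000 ⇒ V=0.0000 continue  boundary S*=61.0888
step 4: (k=4,j=0): S=30.6123, (K−S)⁺=82.6377, hold=81.8171 ⇒ V=82.6377 exercise | (k=4,j=1): S=48.5221, (K−S)⁺=64.7279, hold=63.9074 ⇒ V=64.7279 exercise | (k=4,j=2): S=76.9100, (K−S)⁺=36.3400, hold=39.2607 ⇒ V=39.2607 continue | (k=4,j=3): S=121.9062, (K−S)⁺=0.0000, hold=15.8210 ⇒ V=15.8210 continue | (k=4,j=4): S=193.2276, (K−S)⁺=0.0000, hold=3.0376 ⇒ V=3.0376 continue  boundary S*=48.5221
step 3: (k=3,j=0): S=38.5406, (K−S)⁺=74.7094, hold=73.8889 ⇒ V=74.7094 exercise | (k=3,j=1): S=61.0888, (K−S)⁺=52.1612, hold=52.6698 ⇒ V=52.6698 continue | (k=3,j=2): S=96.8288, (K−S)⁺=16.4212, hold=28.3098 ⇒ V=28.3098 continue | (k=3,j=3): S=153.4785, (K−S)⁺=0.0000, hold=9.8891 ⇒ V=9.8891 continue  boundary S*=38.5406
step 2: (k=2,j=0): S=48.5221, (K−S)⁺=64.7279, hold=64.1388 ⇒ V=64.7279 exercise | (k=2,j=1): S=76.9100, (K−S)⁺=36.3400, hold=41.2029 ⇒ V=41.2029 continue | (k=2,j=2): S=121.9062, (K−S)⁺=0.0000, hold=19.7222 ⇒ V=19.7222 continue  boundary S*=48.5221
step 1: (k=1,j=0): S=61.0888, (K−S)⁺=52.1612, hold=53.5536 ⇒ V=53.5536 continue | (k=1,j=1): S=96.8288, (K−S)⁺=16.4212, hold=31.1294 ⇒ V=31.1294 continue  boundary S*=-
step 0: (k=0,j=0): S=76.9100, (K−S)⁺=36.3400, hold=42.9612 ⇒ V=42.9612 continue  boundary S*=-

price = 42.9612
boundary = - - 48.5221 38.5406 48.5221 61.0888 48.5221 61.0888
tree:
42.9612
53.5536 31.1294
64.7279 41.2029 19.7222
74.7094 52.6698 28.3098 9.8891
82.6377 64.7279 39.2607 15.8210 3.0376
88.9350 74.7094 52.1612 24.6427 5.6493 0.0000
93.9368 82.6377 64.7279 36.9386 10.5064 0.0000 0.0000
97.9098 88.9350 74.7094 52.1612 19.5398 0.0000 0.0000 0.0000
101.0654 93.9368 82.6377 64.7279 36.3400 0.0000 0.0000 0.0000 0.0000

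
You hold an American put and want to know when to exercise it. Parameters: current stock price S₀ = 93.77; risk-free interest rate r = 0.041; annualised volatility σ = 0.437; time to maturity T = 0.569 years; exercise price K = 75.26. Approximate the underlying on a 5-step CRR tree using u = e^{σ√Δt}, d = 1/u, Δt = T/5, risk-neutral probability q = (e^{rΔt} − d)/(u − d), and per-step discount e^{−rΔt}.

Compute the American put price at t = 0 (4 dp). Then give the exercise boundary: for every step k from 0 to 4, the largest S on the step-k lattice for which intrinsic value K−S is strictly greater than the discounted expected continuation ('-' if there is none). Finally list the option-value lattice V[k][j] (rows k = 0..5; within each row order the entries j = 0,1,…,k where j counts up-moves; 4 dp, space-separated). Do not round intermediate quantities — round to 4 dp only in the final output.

Δt=0.11380  u=1.15884  d=0.86293  q=0.47902  discount=0.99535
step 5 (expiry): payoffs max(K−S,0) = 30.3908 15.0048 0.0000 0.0000 0.0000 0.0000
step 4: (k=4,j=0): S=51.9962, (K−S)⁺=23.2638, hold=22.9135 ⇒ V=23.2638 exercise | (k=4,j=1): S=69.8261, (K−S)⁺=5.4339, hold=7.7809 ⇒ V=7.7809 continue | (k=4,j=2): S=93.7700, (K−S)⁺=0.0000, hold=0.0000 ⇒ V=0.0000 continue | (k=4,j=3): S=125.9245, (K−S)⁺=0.0000, hold=0.0000 ⇒ V=0.0000 continue | (k=4,j=4): S=169.1050, (K−S)⁺=0.0000, hold=0.0000 ⇒ V=0.0000 continue  boundary S*=51.9962
step 3: (k=3,j=0): S=60.2552, (K−S)⁺=15.0048, hold=15.7735 ⇒ V=15.7735 continue | (k=3,j=1): S=80.9172, (K−S)⁺=0.0000, hold=4.0348 ⇒ V=4.0348 continue | (k=3,j=2): S=108.6643, (K−S)⁺=0.0000, hold=0.0000 ⇒ V=0.0000 continue | (k=3,j=3): S=145.9262, (K−S)⁺=0.0000, hold=0.0000 ⇒ V=0.0000 continue  boundary S*=-
step 2: (k=2,j=0): S=69.8261, (K−S)⁺=5.4339, hold=10.1032 ⇒ V=10.1032 continue | (k=2,j=1): S=93.7700, (K−S)⁺=0.0000, hold=2.0923 ⇒ V=2.0923 continue | (k=2,j=2): S=125.9245, (K−S)⁺=0.0000, hold=0.0000 ⇒ V=0.0000 continue  boundary S*=-
step 1: (k=1,j=0): S=80.9172, (K−S)⁺=0.0000, hold=6.2367 ⇒ V=6.2367 continue | (k=1,j=1): S=108.6643, (K−S)⁺=0.0000, hold=1.0850 ⇒ V=1.0850 continue  boundary S*=-
step 0: (k=0,j=0): S=93.7700, (K−S)⁺=0.0000, hold=3.7514 ⇒ V=3.7514 continue  boundary S*=-

price = 3.7514
boundary = - - - - 51.9962
tree:
3.7514
6.2367 1.0850
10.1032 2.0923 0.0000
15.7735 4.0348 0.0000 0.0000
23.2638 7.7809 0.0000 0.0000 0.0000
30.3908 15.0048 0.0000 0.0000 0.0000 0.0000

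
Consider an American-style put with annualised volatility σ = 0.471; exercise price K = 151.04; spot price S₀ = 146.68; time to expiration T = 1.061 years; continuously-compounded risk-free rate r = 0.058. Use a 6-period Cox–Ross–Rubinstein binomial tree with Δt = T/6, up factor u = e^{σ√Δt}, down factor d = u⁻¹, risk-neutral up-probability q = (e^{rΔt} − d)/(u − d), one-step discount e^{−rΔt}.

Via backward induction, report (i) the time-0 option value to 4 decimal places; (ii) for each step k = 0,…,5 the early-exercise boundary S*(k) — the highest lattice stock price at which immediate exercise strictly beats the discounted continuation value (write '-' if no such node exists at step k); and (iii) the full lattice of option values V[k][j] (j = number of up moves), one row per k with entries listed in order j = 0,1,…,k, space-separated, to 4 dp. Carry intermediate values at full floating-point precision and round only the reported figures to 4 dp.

price = 26.3895
boundary = - - - 80.9689 98.7042 120.3243
tree:
26.3895
38.0622 14.1365
52.8752 22.6116 5.1313
70.0711 35.1271 9.3510 0.6066
84.6197 52.3358 16.9811 1.1706 0.0000
96.5542 70.0711 30.7157 2.2592 0.0000 0.0000
106.3443 84.6197 52.3358 4.3600 0.0000 0.0000 0.0000

params: Δt=0.17683 u=1.21904 d=0.82032 q=0.47650 e^(-rΔt)=0.98980
t_6 payoffs: 106.3443 84.6197 52.3358 4.3600 0.0000 0.0000 0.0000
t_5: node(5,0) S=54.4858 payoff=96.5542 vs cont=95.0131 → 96.5542 [stop]  node(5,1) S=80.9689 payoff=70.0711 vs cont=68.5299 → 70.0711 [stop]  node(5,2) S=120.3243 payoff=30.7157 vs cont=29.1745 → 30.7157 [stop]  node(5,3) S=178.8086 payoff=0.0000 vs cont=2.2592 → 2.2592 [wait]  node(5,4) S=265.7197 payoff=0.0000 vs cont=0.0000 → 0.0000 [wait]  node(5,5) S=394.8743 payoff=0.0000 vs cont=0.0000 → 0.0000 [wait]  ⇒ S*(5)=120.3243
t_4: node(4,0) S=66.4203 payoff=84.6197 vs cont=83.0785 → 84.6197 [stop]  node(4,1) S=98.7042 payoff=52.3358 vs cont=50.7946 → 52.3358 [stop]  node(4,2) S=146.6800 payoff=4.3600 vs cont=16.9811 → 16.9811 [wait]  node(4,3) S=217.9747 payoff=0.0000 vs cont=1.1706 → 1.1706 [wait]  node(4,4) S=323.9226 payoff=0.0000 vs cont=0.0000 → 0.0000 [wait]  ⇒ S*(4)=98.7042
t_3: node(3,0) S=80.9689 payoff=70.0711 vs cont=68.5299 → 70.0711 [stop]  node(3,1) S=120.3243 payoff=30.7157 vs cont=35.1271 → 35.1271 [wait]  node(3,2) S=178.8086 payoff=0.0000 vs cont=9.3510 → 9.3510 [wait]  node(3,3) S=265.7197 payoff=0.0000 vs cont=0.6066 → 0.6066 [wait]  ⇒ S*(3)=80.9689
t_2: node(2,0) S=98.7042 payoff=52.3358 vs cont=52.8752 → 52.8752 [wait]  node(2,1) S=146.6800 payoff=4.3600 vs cont=22.6116 → 22.6116 [wait]  node(2,2) S=217.9747 payoff=0.0000 vs cont=5.1313 → 5.1313 [wait]  ⇒ S*(2)=-
t_1: node(1,0) S=120.3243 payoff=30.7157 vs cont=38.0622 → 38.0622 [wait]  node(1,1) S=178.8086 payoff=0.0000 vs cont=14.1365 → 14.1365 [wait]  ⇒ S*(1)=-
t_0: node(0,0) S=146.6800 payoff=4.3600 vs cont=26.3895 → 26.3895 [wait]  ⇒ S*(0)=-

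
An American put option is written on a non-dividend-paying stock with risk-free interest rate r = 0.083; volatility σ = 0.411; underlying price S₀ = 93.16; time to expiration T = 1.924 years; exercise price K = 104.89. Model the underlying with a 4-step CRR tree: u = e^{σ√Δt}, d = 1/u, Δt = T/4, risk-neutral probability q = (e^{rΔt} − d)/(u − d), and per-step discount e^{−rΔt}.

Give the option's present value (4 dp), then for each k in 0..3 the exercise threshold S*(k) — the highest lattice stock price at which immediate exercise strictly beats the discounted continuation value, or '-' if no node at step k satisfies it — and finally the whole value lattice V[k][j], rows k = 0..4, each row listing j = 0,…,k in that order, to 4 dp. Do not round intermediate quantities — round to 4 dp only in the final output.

Δt=0.48100  u=1.32982  d=0.75198  q=0.49970  discount=0.96086
step 4 (expiry): payoffs max(K−S,0) = 75.1011 52.2105 11.7300 0.0000 0.0000
step 3: (k=3,j=0): S=39.6140, (K−S)⁺=65.2760, hold=61.1710 ⇒ V=65.2760 exercise | (k=3,j=1): S=70.0545, (K−S)⁺=34.8355, hold=30.7305 ⇒ V=34.8355 exercise | (k=3,j=2): S=123.8863, (K−S)⁺=0.0000, hold=5.6388 ⇒ V=5.6388 continue | (k=3,j=3): S=219.0840, (K−S)⁺=0.0000, hold=0.0000 ⇒ V=0.0000 continue  boundary S*=70.0545
step 2: (k=2,j=0): S=52.6795, (K−S)⁺=52.2105, hold=48.1054 ⇒ V=52.2105 exercise | (k=2,j=1): S=93.1600, (K−S)⁺=11.7300, hold=19.4534 ⇒ V=19.4534 continue | (k=2,j=2): S=164.7468, (K−S)⁺=0.0000, hold=2.7107 ⇒ V=2.7107 continue  boundary S*=52.6795
step 1: (k=1,j=0): S=70.0545, (K−S)⁺=34.8355, hold=34.4389 ⇒ V=34.8355 exercise | (k=1,j=1): S=123.8863, (K−S)⁺=0.0000, hold=10.6531 ⇒ V=10.6531 continue  boundary S*=70.0545
step 0: (k=0,j=0): S=93.1600, (K−S)⁺=11.7300, hold=21.8610 ⇒ V=21.8610 continue  boundary S*=-

price = 21.8610
boundary = - 70.0545 52.6795 70.0545
tree:
21.8610
34.8355 10.6531
52.2105 19.4534 2.7107
65.2760 34.8355 5.6388 0.0000
75.1011 52.2105 11.7300 0.0000 0.0000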